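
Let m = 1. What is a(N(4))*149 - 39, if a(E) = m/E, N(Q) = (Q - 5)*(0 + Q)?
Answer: -305/4 ≈ -76.250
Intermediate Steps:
N(Q) = Q*(-5 + Q) (N(Q) = (-5 + Q)*Q = Q*(-5 + Q))
a(E) = 1/E
a(N(4))*149 - 39 = 149/(4*(-5 + 4)) - 39 = 149/(4*(-1)) - 39 = 149/(-4) - 39 = -¼*149 - 39 = -149/4 - 39 = -305/4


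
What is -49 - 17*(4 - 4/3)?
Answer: -283/3 ≈ -94.333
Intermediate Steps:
-49 - 17*(4 - 4/3) = -49 - 17*8/3 = -49 - 136/3 = -283/3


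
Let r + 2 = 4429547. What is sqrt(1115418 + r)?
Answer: 3*sqrt(616107) ≈ 2354.8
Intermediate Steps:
r = 4429545 (r = -2 + 4429547 = 4429545)
sqrt(1115418 + r) = sqrt(1115418 + 4429545) = sqrt(5544963) = 3*sqrt(616107)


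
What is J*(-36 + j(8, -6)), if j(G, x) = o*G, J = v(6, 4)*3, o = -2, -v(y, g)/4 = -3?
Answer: -1872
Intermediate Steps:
v(y, g) = 12 (v(y, g) = -4*(-3) = 12)
J = 36 (J = 12*3 = 36)
j(G, x) = -2*G
J*(-36 + j(8, -6)) = 36*(-36 - 2*8) = 36*(-36 - 16) = 36*(-52) = -1872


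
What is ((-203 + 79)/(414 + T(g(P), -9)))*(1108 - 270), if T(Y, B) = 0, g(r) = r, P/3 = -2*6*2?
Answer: -51956/207 ≈ -251.00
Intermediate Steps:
P = -72 (P = 3*(-2*6*2) = 3*(-12*2) = 3*(-24) = -72)
((-203 + 79)/(414 + T(g(P), -9)))*(1108 - 270) = ((-203 + 79)/(414 + 0))*(1108 - 270) = -124/414*838 = -124*1/414*838 = -62/207*838 = -51956/207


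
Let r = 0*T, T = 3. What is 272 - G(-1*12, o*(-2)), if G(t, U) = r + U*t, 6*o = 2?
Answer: 264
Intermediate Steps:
r = 0 (r = 0*3 = 0)
o = ⅓ (o = (⅙)*2 = ⅓ ≈ 0.33333)
G(t, U) = U*t (G(t, U) = 0 + U*t = U*t)
272 - G(-1*12, o*(-2)) = 272 - (⅓)*(-2)*(-1*12) = 272 - (-2)*(-12)/3 = 272 - 1*8 = 272 - 8 = 264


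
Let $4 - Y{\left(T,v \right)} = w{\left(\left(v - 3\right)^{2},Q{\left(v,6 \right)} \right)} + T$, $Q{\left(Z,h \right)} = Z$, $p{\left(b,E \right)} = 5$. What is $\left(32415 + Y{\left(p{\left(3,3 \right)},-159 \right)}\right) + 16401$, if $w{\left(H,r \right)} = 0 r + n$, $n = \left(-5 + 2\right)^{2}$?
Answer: $48806$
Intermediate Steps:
$n = 9$ ($n = \left(-3\right)^{2} = 9$)
$w{\left(H,r \right)} = 9$ ($w{\left(H,r \right)} = 0 r + 9 = 0 + 9 = 9$)
$Y{\left(T,v \right)} = -5 - T$ ($Y{\left(T,v \right)} = 4 - \left(9 + T\right) = -5 - T$)
$\left(32415 + Y{\left(p{\left(3,3 \right)},-159 \right)}\right) + 16401 = \left(32415 - 10\right) + 16401 = 32405 + 16401 = 48806$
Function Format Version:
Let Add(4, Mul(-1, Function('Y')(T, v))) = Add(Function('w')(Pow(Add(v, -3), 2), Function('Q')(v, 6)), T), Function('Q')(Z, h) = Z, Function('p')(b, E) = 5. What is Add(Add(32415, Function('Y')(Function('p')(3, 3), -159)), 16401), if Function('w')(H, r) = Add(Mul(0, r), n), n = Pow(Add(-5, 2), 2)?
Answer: 48806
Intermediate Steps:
n = 9 (n = Pow(-3, 2) = 9)
Function('w')(H, r) = 9 (Function('w')(H, r) = Add(Mul(0, r), 9) = Add(0, 9) = 9)
Function('Y')(T, v) = Add(-5, Mul(-1, T)) (Function('Y')(T, v) = Add(4, Mul(-1, Add(9, T))) = Add(4, Add(-9, Mul(-1, T))) = Add(-5, Mul(-1, T)))
Add(Add(32415, Function('Y')(Function('p')(3, 3), -159)), 16401) = Add(Add(32415, Add(-5, Mul(-1, 5))), 16401) = Add(Add(32415, Add(-5, -5)), 16401) = Add(Add(32415, -10), 16401) = Add(32405, 16401) = 48806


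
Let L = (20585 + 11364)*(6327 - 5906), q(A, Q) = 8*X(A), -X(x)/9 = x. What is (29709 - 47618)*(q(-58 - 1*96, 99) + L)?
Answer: -241084098853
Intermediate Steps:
X(x) = -9*x
q(A, Q) = -72*A (q(A, Q) = 8*(-9*A) = -72*A)
L = 13450529 (L = 31949*421 = 13450529)
(29709 - 47618)*(q(-58 - 1*96, 99) + L) = (29709 - 47618)*(-72*(-58 - 1*96) + 13450529) = -17909*(-72*(-58 - 96) + 13450529) = -17909*(-72*(-154) + 13450529) = -17909*(11088 + 13450529) = -17909*13461617 = -241084098853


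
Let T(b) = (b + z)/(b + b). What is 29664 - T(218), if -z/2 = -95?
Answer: 3233274/109 ≈ 29663.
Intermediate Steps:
z = 190 (z = -2*(-95) = 190)
T(b) = (190 + b)/(2*b) (T(b) = (b + 190)/(b + b) = (190 + b)/((2*b)) = (190 + b)*(1/(2*b)) = (190 + b)/(2*b))
29664 - T(218) = 29664 - (190 + 218)/(2*218) = 29664 - 408/(2*218) = 29664 - 1*102/109 = 29664 - 102/109 = 3233274/109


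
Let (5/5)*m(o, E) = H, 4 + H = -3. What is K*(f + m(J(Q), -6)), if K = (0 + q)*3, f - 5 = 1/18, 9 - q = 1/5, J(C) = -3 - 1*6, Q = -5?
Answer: -154/3 ≈ -51.333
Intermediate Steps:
H = -7 (H = -4 - 3 = -7)
J(C) = -9 (J(C) = -3 - 6 = -9)
q = 44/5 (q = 9 - 1/5 = 9 - 1*⅕ = 9 - ⅕ = 44/5 ≈ 8.8000)
f = 91/18 (f = 5 + 1/18 = 91/18 ≈ 5.0556)
m(o, E) = -7
K = 132/5 (K = (0 + 44/5)*3 = (44/5)*3 = 132/5 ≈ 26.400)
K*(f + m(J(Q), -6)) = 132*(91/18 - 7)/5 = (132/5)*(-35/18) = -154/3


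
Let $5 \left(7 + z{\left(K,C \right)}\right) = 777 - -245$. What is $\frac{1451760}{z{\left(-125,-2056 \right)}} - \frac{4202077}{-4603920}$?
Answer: $\frac{11141027315333}{1514689680} \approx 7355.3$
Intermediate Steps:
$z{\left(K,C \right)} = \frac{987}{5}$ ($z{\left(K,C \right)} = -7 + \frac{777 - -245}{5} = -7 + \frac{777 + 245}{5} = -7 + \frac{1}{5} \cdot 1022 = -7 + \frac{1022}{5} = \frac{987}{5}$)
$\frac{1451760}{z{\left(-125,-2056 \right)}} - \frac{4202077}{-4603920} = \frac{1451760}{\frac{987}{5}} - \frac{4202077}{-4603920} = 1451760 \cdot \frac{5}{987} - - \frac{4202077}{4603920} = \frac{2419600}{329} + \frac{4202077}{4603920} = \frac{11141027315333}{1514689680}$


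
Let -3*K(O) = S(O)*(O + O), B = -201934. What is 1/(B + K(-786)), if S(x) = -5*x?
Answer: 1/1857386 ≈ 5.3839e-7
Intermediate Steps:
K(O) = 10*O**2/3 (K(O) = -(-5*O)*(O + O)/3 = -(-5*O)*2*O/3 = -(-10)*O**2/3 = 10*O**2/3)
1/(B + K(-786)) = 1/(-201934 + (10/3)*(-786)**2) = 1/(-201934 + (10/3)*617796) = 1/(-201934 + 2059320) = 1/1857386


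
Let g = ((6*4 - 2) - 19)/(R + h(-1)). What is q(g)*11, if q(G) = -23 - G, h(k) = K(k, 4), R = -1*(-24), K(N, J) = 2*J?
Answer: -8129/32 ≈ -254.03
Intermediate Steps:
R = 24
h(k) = 8 (h(k) = 2*4 = 8)
g = 3/32 (g = ((6*4 - 2) - 19)/(24 + 8) = ((24 - 2) - 19)/32 = (22 - 19)*(1/32) = 3*(1/32) = 3/32 ≈ 0.093750)
q(g)*11 = (-23 - 1*3/32)*11 = (-23 - 3/32)*11 = -739/32*11 = -8129/32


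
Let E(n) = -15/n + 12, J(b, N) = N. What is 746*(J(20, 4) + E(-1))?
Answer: 23126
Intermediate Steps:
E(n) = 12 - 15/n
746*(J(20, 4) + E(-1)) = 746*(4 + (12 - 15/(-1))) = 746*(4 + (12 - 15*(-1))) = 746*(4 + (12 + 15)) = 746*(4 + 27) = 746*31 = 23126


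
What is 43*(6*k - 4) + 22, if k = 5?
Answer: 1140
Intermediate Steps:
43*(6*k - 4) + 22 = 43*(6*5 - 4) + 22 = 43*(30 - 4) + 22 = 43*26 + 22 = 1118 + 22 = 1140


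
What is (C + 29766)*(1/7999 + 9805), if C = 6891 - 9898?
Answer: 2098713614764/7999 ≈ 2.6237e+8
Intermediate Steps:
C = -3007
(C + 29766)*(1/7999 + 9805) = (-3007 + 29766)*(1/7999 + 9805) = 26759*(1/7999 + 9805) = 26759*(78430196/7999) = 2098713614764/7999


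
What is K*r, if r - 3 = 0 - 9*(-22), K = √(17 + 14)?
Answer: 201*√31 ≈ 1119.1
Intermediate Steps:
K = √31 ≈ 5.5678
r = 201 (r = 3 + (0 - 9*(-22)) = 3 + (0 + 198) = 3 + 198 = 201)
K*r = √31*201 = 201*√31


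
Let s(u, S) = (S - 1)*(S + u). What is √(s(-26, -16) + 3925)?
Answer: √4639 ≈ 68.110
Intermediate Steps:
s(u, S) = (-1 + S)*(S + u)
√(s(-26, -16) + 3925) = √(((-16)² - 1*(-16) - 1*(-26) - 16*(-26)) + 3925) = √((256 + 16 + 26 + 416) + 3925) = √(714 + 3925) = √4639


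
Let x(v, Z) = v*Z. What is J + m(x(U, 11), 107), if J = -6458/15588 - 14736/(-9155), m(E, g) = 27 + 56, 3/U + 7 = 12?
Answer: 6007678699/71354070 ≈ 84.195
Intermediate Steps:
U = ⅗ (U = 3/(-7 + 12) = 3/5 = 3*(⅕) = ⅗ ≈ 0.60000)
x(v, Z) = Z*v
m(E, g) = 83
J = 85290889/71354070 (J = -6458*1/15588 - 14736*(-1/9155) = -3229/7794 + 14736/9155 = 85290889/71354070 ≈ 1.1953)
J + m(x(U, 11), 107) = 85290889/71354070 + 83 = 6007678699/71354070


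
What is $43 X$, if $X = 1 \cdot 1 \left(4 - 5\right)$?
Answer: $-43$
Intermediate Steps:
$X = -1$ ($X = 1 \left(-1\right) = -1$)
$43 X = 43 \left(-1\right) = -43$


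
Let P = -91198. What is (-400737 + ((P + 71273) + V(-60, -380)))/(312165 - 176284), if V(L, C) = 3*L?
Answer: -420842/135881 ≈ -3.0971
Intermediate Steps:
(-400737 + ((P + 71273) + V(-60, -380)))/(312165 - 176284) = (-400737 + ((-91198 + 71273) + 3*(-60)))/(312165 - 176284) = (-400737 + (-19925 - 180))/135881 = (-400737 - 20105)*(1/135881) = -420842*1/135881 = -420842/135881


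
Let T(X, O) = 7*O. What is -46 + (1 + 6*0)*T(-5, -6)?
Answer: -88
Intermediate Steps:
-46 + (1 + 6*0)*T(-5, -6) = -46 + (1 + 6*0)*(7*(-6)) = -46 + (1 + 0)*(-42) = -46 + 1*(-42) = -46 - 42 = -88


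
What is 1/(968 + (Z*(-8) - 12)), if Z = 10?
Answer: 1/876 ≈ 0.0011416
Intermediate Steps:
1/(968 + (Z*(-8) - 12)) = 1/(968 + (10*(-8) - 12)) = 1/(968 + (-80 - 12)) = 1/(968 - 92) = 1/876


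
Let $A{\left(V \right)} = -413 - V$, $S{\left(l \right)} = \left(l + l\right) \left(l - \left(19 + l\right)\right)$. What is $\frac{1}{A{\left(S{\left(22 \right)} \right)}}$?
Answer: $\frac{1}{423} \approx 0.0023641$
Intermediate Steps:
$S{\left(l \right)} = - 38 l$ ($S{\left(l \right)} = 2 l \left(-19\right) = - 38 l$)
$\frac{1}{A{\left(S{\left(22 \right)} \right)}} = \frac{1}{-413 - \left(-38\right) 22} = \frac{1}{-413 - -836} = \frac{1}{-413 + 836} = \frac{1}{423}$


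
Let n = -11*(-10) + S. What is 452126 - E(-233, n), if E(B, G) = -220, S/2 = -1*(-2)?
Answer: 452346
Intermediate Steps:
S = 4 (S = 2*(-1*(-2)) = 2*2 = 4)
n = 114 (n = -11*(-10) + 4 = 110 + 4 = 114)
452126 - E(-233, n) = 452126 - 1*(-220) = 452126 + 220 = 452346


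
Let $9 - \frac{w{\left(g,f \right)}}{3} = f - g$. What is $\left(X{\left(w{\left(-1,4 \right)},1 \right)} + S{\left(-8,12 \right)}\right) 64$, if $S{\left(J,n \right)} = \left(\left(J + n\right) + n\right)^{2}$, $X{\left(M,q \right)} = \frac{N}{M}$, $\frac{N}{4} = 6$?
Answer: $16512$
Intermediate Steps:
$N = 24$ ($N = 4 \cdot 6 = 24$)
$w{\left(g,f \right)} = 27 - 3 f + 3 g$ ($w{\left(g,f \right)} = 27 - 3 \left(f - g\right) = 27 - \left(- 3 g + 3 f\right) = 27 - 3 f + 3 g$)
$X{\left(M,q \right)} = \frac{24}{M}$
$S{\left(J,n \right)} = \left(J + 2 n\right)^{2}$
$\left(X{\left(w{\left(-1,4 \right)},1 \right)} + S{\left(-8,12 \right)}\right) 64 = \left(\frac{24}{27 - 12 + 3 \left(-1\right)} + \left(-8 + 2 \cdot 12\right)^{2}\right) 64 = \left(\frac{24}{27 - 12 - 3} + \left(-8 + 24\right)^{2}\right) 64 = \left(\frac{24}{12} + 16^{2}\right) 64 = \left(24 \cdot \frac{1}{12} + 256\right) 64 = \left(2 + 256\right) 64 = 258 \cdot 64 = 16512$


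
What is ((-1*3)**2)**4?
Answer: 6561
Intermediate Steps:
((-1*3)**2)**4 = ((-3)**2)**4 = 9**4 = 6561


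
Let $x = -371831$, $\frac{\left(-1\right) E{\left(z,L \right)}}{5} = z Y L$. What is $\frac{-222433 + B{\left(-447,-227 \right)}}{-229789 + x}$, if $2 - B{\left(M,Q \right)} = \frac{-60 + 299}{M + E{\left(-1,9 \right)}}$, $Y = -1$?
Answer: $\frac{109435813}{295997040} \approx 0.36972$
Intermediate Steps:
$E{\left(z,L \right)} = 5 L z$ ($E{\left(z,L \right)} = - 5 z \left(-1\right) L = - 5 - z L = - 5 \left(- L z\right) = 5 L z$)
$B{\left(M,Q \right)} = 2 - \frac{239}{-45 + M}$ ($B{\left(M,Q \right)} = 2 - \frac{-60 + 299}{M + 5 \cdot 9 \left(-1\right)} = 2 - \frac{239}{M - 45} = 2 - \frac{239}{-45 + M}$)
$\frac{-222433 + B{\left(-447,-227 \right)}}{-229789 + x} = \frac{-222433 + \frac{-329 + 2 \left(-447\right)}{-45 - 447}}{-229789 - 371831} = \frac{-222433 + \frac{-329 - 894}{-492}}{-601620} = \left(-222433 - - \frac{1223}{492}\right) \left(- \frac{1}{601620}\right) = \left(-222433 + \frac{1223}{492}\right) \left(- \frac{1}{601620}\right) = \left(- \frac{109435813}{492}\right) \left(- \frac{1}{601620}\right) = \frac{109435813}{295997040}$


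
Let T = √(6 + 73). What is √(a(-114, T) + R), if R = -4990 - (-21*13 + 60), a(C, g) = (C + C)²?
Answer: √47207 ≈ 217.27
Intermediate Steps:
T = √79 ≈ 8.8882
a(C, g) = 4*C² (a(C, g) = (2*C)² = 4*C²)
R = -4777 (R = -4990 - (-273 + 60) = -4990 - 1*(-213) = -4990 + 213 = -4777)
√(a(-114, T) + R) = √(4*(-114)² - 4777) = √(4*12996 - 4777) = √(51984 - 4777) = √47207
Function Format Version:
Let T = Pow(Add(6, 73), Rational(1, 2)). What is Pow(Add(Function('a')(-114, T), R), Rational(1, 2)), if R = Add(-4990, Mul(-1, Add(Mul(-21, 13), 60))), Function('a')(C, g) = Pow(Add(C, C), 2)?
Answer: Pow(47207, Rational(1, 2)) ≈ 217.27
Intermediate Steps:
T = Pow(79, Rational(1, 2)) ≈ 8.8882
Function('a')(C, g) = Mul(4, Pow(C, 2)) (Function('a')(C, g) = Pow(Mul(2, C), 2) = Mul(4, Pow(C, 2)))
R = -4777 (R = Add(-4990, Mul(-1, Add(-273, 60))) = Add(-4990, Mul(-1, -213)) = Add(-4990, 213) = -4777)
Pow(Add(Function('a')(-114, T), R), Rational(1, 2)) = Pow(Add(Mul(4, Pow(-114, 2)), -4777), Rational(1, 2)) = Pow(Add(Mul(4, 12996), -4777), Rational(1, 2)) = Pow(Add(51984, -4777), Rational(1, 2)) = Pow(47207, Rational(1, 2))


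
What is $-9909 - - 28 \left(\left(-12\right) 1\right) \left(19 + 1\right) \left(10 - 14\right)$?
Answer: $16971$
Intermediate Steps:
$-9909 - - 28 \left(\left(-12\right) 1\right) \left(19 + 1\right) \left(10 - 14\right) = -9909 - \left(-28\right) \left(-12\right) 20 \left(-4\right) = -9909 - 336 \left(-80\right) = -9909 - -26880 = -9909 + 26880 = 16971$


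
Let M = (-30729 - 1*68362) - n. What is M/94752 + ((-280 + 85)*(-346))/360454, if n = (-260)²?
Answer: -3835108591/2439552672 ≈ -1.5721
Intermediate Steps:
n = 67600
M = -166691 (M = (-30729 - 1*68362) - 1*67600 = (-30729 - 68362) - 67600 = -99091 - 67600 = -166691)
M/94752 + ((-280 + 85)*(-346))/360454 = -166691/94752 + ((-280 + 85)*(-346))/360454 = -166691*1/94752 - 195*(-346)*(1/360454) = -23813/13536 + 67470*(1/360454) = -23813/13536 + 33735/180227 = -3835108591/2439552672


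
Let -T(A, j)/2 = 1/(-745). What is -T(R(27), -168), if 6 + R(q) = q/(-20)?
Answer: -2/745 ≈ -0.0026846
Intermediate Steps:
R(q) = -6 - q/20 (R(q) = -6 + q/(-20) = -6 + q*(-1/20) = -6 - q/20)
T(A, j) = 2/745 (T(A, j) = -2/(-745) = -2*(-1/745) = 2/745)
-T(R(27), -168) = -1*2/745 = -2/745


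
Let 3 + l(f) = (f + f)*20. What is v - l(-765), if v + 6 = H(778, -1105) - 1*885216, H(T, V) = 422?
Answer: -854197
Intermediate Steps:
l(f) = -3 + 40*f (l(f) = -3 + (f + f)*20 = -3 + (2*f)*20 = -3 + 40*f)
v = -884800 (v = -6 + (422 - 1*885216) = -6 + (422 - 885216) = -6 - 884794 = -884800)
v - l(-765) = -884800 - (-3 + 40*(-765)) = -884800 - (-3 - 30600) = -884800 - 1*(-30603) = -884800 + 30603 = -854197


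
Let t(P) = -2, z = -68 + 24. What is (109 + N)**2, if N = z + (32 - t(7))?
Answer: 9801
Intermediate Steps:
z = -44
N = -10 (N = -44 + (32 - 1*(-2)) = -44 + (32 + 2) = -44 + 34 = -10)
(109 + N)**2 = (109 - 10)**2 = 99**2 = 9801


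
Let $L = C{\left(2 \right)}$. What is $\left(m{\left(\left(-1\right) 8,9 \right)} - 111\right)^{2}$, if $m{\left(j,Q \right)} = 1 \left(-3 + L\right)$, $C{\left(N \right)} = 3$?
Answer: $12321$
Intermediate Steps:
$L = 3$
$m{\left(j,Q \right)} = 0$ ($m{\left(j,Q \right)} = 1 \left(-3 + 3\right) = 1 \cdot 0 = 0$)
$\left(m{\left(\left(-1\right) 8,9 \right)} - 111\right)^{2} = \left(0 - 111\right)^{2} = \left(-111\right)^{2} = 12321$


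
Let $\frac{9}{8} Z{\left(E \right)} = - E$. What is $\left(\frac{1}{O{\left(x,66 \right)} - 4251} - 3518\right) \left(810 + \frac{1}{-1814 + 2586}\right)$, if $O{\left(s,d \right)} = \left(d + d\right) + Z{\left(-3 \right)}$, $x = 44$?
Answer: $- \frac{27166311079985}{9533428} \approx -2.8496 \cdot 10^{6}$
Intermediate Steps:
$Z{\left(E \right)} = - \frac{8 E}{9}$ ($Z{\left(E \right)} = \frac{8 \left(- E\right)}{9} = - \frac{8 E}{9}$)
$O{\left(s,d \right)} = \frac{8}{3} + 2 d$ ($O{\left(s,d \right)} = \left(d + d\right) - - \frac{8}{3} = 2 d + \frac{8}{3} = \frac{8}{3} + 2 d$)
$\left(\frac{1}{O{\left(x,66 \right)} - 4251} - 3518\right) \left(810 + \frac{1}{-1814 + 2586}\right) = \left(\frac{1}{\left(\frac{8}{3} + 2 \cdot 66\right) - 4251} - 3518\right) \left(810 + \frac{1}{-1814 + 2586}\right) = \left(\frac{1}{\left(\frac{8}{3} + 132\right) - 4251} - 3518\right) \left(810 + \frac{1}{772}\right) = \left(\frac{1}{\frac{404}{3} - 4251} - 3518\right) \left(810 + \frac{1}{772}\right) = \left(\frac{1}{- \frac{12349}{3}} - 3518\right) \frac{625321}{772} = \left(- \frac{3}{12349} - 3518\right) \frac{625321}{772} = \left(- \frac{43443785}{12349}\right) \frac{625321}{772} = - \frac{27166311079985}{9533428}$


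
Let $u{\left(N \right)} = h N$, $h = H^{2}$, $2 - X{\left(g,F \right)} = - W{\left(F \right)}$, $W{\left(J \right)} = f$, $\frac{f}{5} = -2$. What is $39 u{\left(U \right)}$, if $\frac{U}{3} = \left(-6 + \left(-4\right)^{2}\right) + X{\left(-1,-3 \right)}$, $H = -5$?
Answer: $5850$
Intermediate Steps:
$f = -10$ ($f = 5 \left(-2\right) = -10$)
$W{\left(J \right)} = -10$
$X{\left(g,F \right)} = -8$ ($X{\left(g,F \right)} = 2 - \left(-1\right) \left(-10\right) = 2 - 10 = -8$)
$h = 25$ ($h = \left(-5\right)^{2} = 25$)
$U = 6$ ($U = 3 \left(\left(-6 + \left(-4\right)^{2}\right) - 8\right) = 3 \left(\left(-6 + 16\right) - 8\right) = 3 \left(10 - 8\right) = 3 \cdot 2 = 6$)
$u{\left(N \right)} = 25 N$
$39 u{\left(U \right)} = 39 \cdot 25 \cdot 6 = 39 \cdot 150 = 5850$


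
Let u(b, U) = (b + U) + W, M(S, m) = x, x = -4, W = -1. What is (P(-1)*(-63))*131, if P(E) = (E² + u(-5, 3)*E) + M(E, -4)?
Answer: 0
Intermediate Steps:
M(S, m) = -4
u(b, U) = -1 + U + b (u(b, U) = (b + U) - 1 = (U + b) - 1 = -1 + U + b)
P(E) = -4 + E² - 3*E (P(E) = (E² + (-1 + 3 - 5)*E) - 4 = (E² - 3*E) - 4 = -4 + E² - 3*E)
(P(-1)*(-63))*131 = ((-4 + (-1)² - 3*(-1))*(-63))*131 = ((-4 + 1 + 3)*(-63))*131 = (0*(-63))*131 = 0*131 = 0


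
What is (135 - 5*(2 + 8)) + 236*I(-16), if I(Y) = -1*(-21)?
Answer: 5041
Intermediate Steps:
I(Y) = 21
(135 - 5*(2 + 8)) + 236*I(-16) = (135 - 5*(2 + 8)) + 236*21 = (135 - 5*10) + 4956 = (135 - 50) + 4956 = 85 + 4956 = 5041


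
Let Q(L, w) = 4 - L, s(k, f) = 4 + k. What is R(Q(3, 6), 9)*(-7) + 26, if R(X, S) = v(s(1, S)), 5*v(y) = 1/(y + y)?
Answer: 1293/50 ≈ 25.860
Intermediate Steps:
v(y) = 1/(10*y) (v(y) = 1/(5*(y + y)) = 1/(5*((2*y))) = (1/(2*y))/5 = 1/(10*y))
R(X, S) = 1/50 (R(X, S) = 1/(10*(4 + 1)) = (⅒)/5 = (⅒)*(⅕) = 1/50)
R(Q(3, 6), 9)*(-7) + 26 = (1/50)*(-7) + 26 = -7/50 + 26 = 1293/50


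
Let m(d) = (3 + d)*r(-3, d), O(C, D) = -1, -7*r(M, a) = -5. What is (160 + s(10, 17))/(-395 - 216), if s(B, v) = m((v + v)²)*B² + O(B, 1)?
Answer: -580613/4277 ≈ -135.75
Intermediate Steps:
r(M, a) = 5/7 (r(M, a) = -⅐*(-5) = 5/7)
m(d) = 15/7 + 5*d/7 (m(d) = (3 + d)*(5/7) = 15/7 + 5*d/7)
s(B, v) = -1 + B²*(15/7 + 20*v²/7) (s(B, v) = (15/7 + 5*(v + v)²/7)*B² - 1 = (15/7 + 5*(2*v)²/7)*B² - 1 = (15/7 + 5*(4*v²)/7)*B² - 1 = (15/7 + 20*v²/7)*B² - 1 = B²*(15/7 + 20*v²/7) - 1 = -1 + B²*(15/7 + 20*v²/7))
(160 + s(10, 17))/(-395 - 216) = (160 + (-1 + (5/7)*10²*(3 + 4*17²)))/(-395 - 216) = (160 + (-1 + (5/7)*100*(3 + 4*289)))/(-611) = (160 + (-1 + (5/7)*100*(3 + 1156)))*(-1/611) = (160 + (-1 + (5/7)*100*1159))*(-1/611) = (160 + (-1 + 579500/7))*(-1/611) = (160 + 579493/7)*(-1/611) = (580613/7)*(-1/611) = -580613/4277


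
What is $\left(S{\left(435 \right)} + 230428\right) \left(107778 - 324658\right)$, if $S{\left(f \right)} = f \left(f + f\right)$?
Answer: $-132053460640$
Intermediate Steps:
$S{\left(f \right)} = 2 f^{2}$ ($S{\left(f \right)} = f 2 f = 2 f^{2}$)
$\left(S{\left(435 \right)} + 230428\right) \left(107778 - 324658\right) = \left(2 \cdot 435^{2} + 230428\right) \left(107778 - 324658\right) = \left(2 \cdot 189225 + 230428\right) \left(-216880\right) = \left(378450 + 230428\right) \left(-216880\right) = 608878 \left(-216880\right) = -132053460640$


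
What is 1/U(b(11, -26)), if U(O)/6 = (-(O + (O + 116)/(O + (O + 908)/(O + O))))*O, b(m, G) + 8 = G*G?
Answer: -37251/99908661152 ≈ -3.7285e-7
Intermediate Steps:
b(m, G) = -8 + G² (b(m, G) = -8 + G*G = -8 + G²)
U(O) = 6*O*(-O - (116 + O)/(O + (908 + O)/(2*O))) (U(O) = 6*((-(O + (O + 116)/(O + (O + 908)/(O + O))))*O) = 6*((-(O + (116 + O)/(O + (908 + O)/((2*O)))))*O) = 6*((-(O + (116 + O)/(O + (908 + O)*(1/(2*O)))))*O) = 6*((-(O + (116 + O)/(O + (908 + O)/(2*O))))*O) = 6*((-O - (116 + O)/(O + (908 + O)/(2*O)))*O) = 6*(O*(-O - (116 + O)/(O + (908 + O)/(2*O)))) = 6*O*(-O - (116 + O)/(O + (908 + O)/(2*O))))
1/U(b(11, -26)) = 1/((-8 + (-26)²)²*(-6840 - 18*(-8 + (-26)²) - 12*(-8 + (-26)²)²)/(908 + (-8 + (-26)²) + 2*(-8 + (-26)²)²)) = 1/((-8 + 676)²*(-6840 - 18*(-8 + 676) - 12*(-8 + 676)²)/(908 + (-8 + 676) + 2*(-8 + 676)²)) = 1/(668²*(-6840 - 18*668 - 12*668²)/(908 + 668 + 2*668²)) = 1/(446224*(-6840 - 12024 - 12*446224)/(908 + 668 + 2*446224)) = 1/(446224*(-6840 - 12024 - 5354688)/(908 + 668 + 892448)) = 1/(446224*(-5373552)/894024) = 1/(446224*(1/894024)*(-5373552)) = 1/(-99908661152/37251) = -37251/99908661152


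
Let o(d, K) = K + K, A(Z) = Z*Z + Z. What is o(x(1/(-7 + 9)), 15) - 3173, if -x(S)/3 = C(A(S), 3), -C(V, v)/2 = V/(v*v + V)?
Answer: -3143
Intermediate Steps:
A(Z) = Z + Z² (A(Z) = Z² + Z = Z + Z²)
C(V, v) = -2*V/(V + v²) (C(V, v) = -2*V/(v*v + V) = -2*V/(v² + V) = -2*V/(V + v²))
x(S) = 6*S*(1 + S)/(9 + S*(1 + S)) (x(S) = -(-6)*S*(1 + S)/(S*(1 + S) + 3²) = -(-6)*S*(1 + S)/(S*(1 + S) + 9) = -(-6)*S*(1 + S)/(9 + S*(1 + S)) = 6*S*(1 + S)/(9 + S*(1 + S)))
o(d, K) = 2*K
o(x(1/(-7 + 9)), 15) - 3173 = 2*15 - 3173 = 30 - 3173 = -3143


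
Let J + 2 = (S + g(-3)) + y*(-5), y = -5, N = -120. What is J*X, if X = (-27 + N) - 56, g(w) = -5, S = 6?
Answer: -4872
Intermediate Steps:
X = -203 (X = (-27 - 120) - 56 = -147 - 56 = -203)
J = 24 (J = -2 + ((6 - 5) - 5*(-5)) = -2 + (1 + 25) = -2 + 26 = 24)
J*X = 24*(-203) = -4872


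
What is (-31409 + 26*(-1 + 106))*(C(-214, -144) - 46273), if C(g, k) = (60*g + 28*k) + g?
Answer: 1817072761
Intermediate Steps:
C(g, k) = 28*k + 61*g (C(g, k) = (28*k + 60*g) + g = 28*k + 61*g)
(-31409 + 26*(-1 + 106))*(C(-214, -144) - 46273) = (-31409 + 26*(-1 + 106))*((28*(-144) + 61*(-214)) - 46273) = (-31409 + 26*105)*((-4032 - 13054) - 46273) = (-31409 + 2730)*(-17086 - 46273) = -28679*(-63359) = 1817072761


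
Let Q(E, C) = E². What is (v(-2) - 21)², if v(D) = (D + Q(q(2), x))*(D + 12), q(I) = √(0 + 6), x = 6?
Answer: 361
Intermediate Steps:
q(I) = √6
v(D) = (6 + D)*(12 + D) (v(D) = (D + (√6)²)*(D + 12) = (D + 6)*(12 + D) = (6 + D)*(12 + D))
(v(-2) - 21)² = ((72 + (-2)² + 18*(-2)) - 21)² = ((72 + 4 - 36) - 21)² = (40 - 21)² = 19² = 361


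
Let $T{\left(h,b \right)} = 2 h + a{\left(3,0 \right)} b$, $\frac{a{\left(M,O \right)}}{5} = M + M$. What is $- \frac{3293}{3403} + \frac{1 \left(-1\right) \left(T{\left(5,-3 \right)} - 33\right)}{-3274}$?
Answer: $- \frac{11165821}{11141422} \approx -1.0022$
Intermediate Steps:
$a{\left(M,O \right)} = 10 M$ ($a{\left(M,O \right)} = 5 \left(M + M\right) = 5 \cdot 2 M = 10 M$)
$T{\left(h,b \right)} = 2 h + 30 b$ ($T{\left(h,b \right)} = 2 h + 10 \cdot 3 b = 2 h + 30 b$)
$- \frac{3293}{3403} + \frac{1 \left(-1\right) \left(T{\left(5,-3 \right)} - 33\right)}{-3274} = - \frac{3293}{3403} + \frac{1 \left(-1\right) \left(\left(2 \cdot 5 + 30 \left(-3\right)\right) - 33\right)}{-3274} = \left(-3293\right) \frac{1}{3403} + - (\left(10 - 90\right) - 33) \left(- \frac{1}{3274}\right) = - \frac{3293}{3403} + - (-80 - 33) \left(- \frac{1}{3274}\right) = - \frac{3293}{3403} + \left(-1\right) \left(-113\right) \left(- \frac{1}{3274}\right) = - \frac{3293}{3403} + 113 \left(- \frac{1}{3274}\right) = - \frac{3293}{3403} - \frac{113}{3274} = - \frac{11165821}{11141422}$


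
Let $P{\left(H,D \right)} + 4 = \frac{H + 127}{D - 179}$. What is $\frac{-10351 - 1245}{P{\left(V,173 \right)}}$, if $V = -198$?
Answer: $- \frac{69576}{47} \approx -1480.3$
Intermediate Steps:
$P{\left(H,D \right)} = -4 + \frac{127 + H}{-179 + D}$ ($P{\left(H,D \right)} = -4 + \frac{H + 127}{D - 179} = -4 + \frac{127 + H}{-179 + D}$)
$\frac{-10351 - 1245}{P{\left(V,173 \right)}} = \frac{-10351 - 1245}{\frac{1}{-179 + 173} \left(843 - 198 - 692\right)} = - \frac{11596}{\frac{1}{-6} \left(843 - 198 - 692\right)} = - \frac{11596}{\left(- \frac{1}{6}\right) \left(-47\right)} = - \frac{11596}{\frac{47}{6}} = \left(-11596\right) \frac{6}{47} = - \frac{69576}{47}$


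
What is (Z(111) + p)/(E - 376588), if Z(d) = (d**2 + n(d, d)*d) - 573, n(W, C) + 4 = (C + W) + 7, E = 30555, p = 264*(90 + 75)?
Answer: -80283/346033 ≈ -0.23201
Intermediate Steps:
p = 43560 (p = 264*165 = 43560)
n(W, C) = 3 + C + W (n(W, C) = -4 + ((C + W) + 7) = -4 + (7 + C + W) = 3 + C + W)
Z(d) = -573 + d**2 + d*(3 + 2*d) (Z(d) = (d**2 + (3 + d + d)*d) - 573 = (d**2 + (3 + 2*d)*d) - 573 = (d**2 + d*(3 + 2*d)) - 573 = -573 + d**2 + d*(3 + 2*d))
(Z(111) + p)/(E - 376588) = ((-573 + 3*111 + 3*111**2) + 43560)/(30555 - 376588) = ((-573 + 333 + 3*12321) + 43560)/(-346033) = ((-573 + 333 + 36963) + 43560)*(-1/346033) = (36723 + 43560)*(-1/346033) = 80283*(-1/346033) = -80283/346033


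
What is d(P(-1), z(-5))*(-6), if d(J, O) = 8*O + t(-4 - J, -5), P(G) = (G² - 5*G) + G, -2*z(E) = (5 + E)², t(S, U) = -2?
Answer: 12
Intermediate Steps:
z(E) = -(5 + E)²/2
P(G) = G² - 4*G
d(J, O) = -2 + 8*O (d(J, O) = 8*O - 2 = -2 + 8*O)
d(P(-1), z(-5))*(-6) = (-2 + 8*(-(5 - 5)²/2))*(-6) = (-2 + 8*(-½*0²))*(-6) = (-2 + 8*(-½*0))*(-6) = (-2 + 8*0)*(-6) = (-2 + 0)*(-6) = -2*(-6) = 12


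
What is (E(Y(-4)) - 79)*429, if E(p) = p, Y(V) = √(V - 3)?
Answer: -33891 + 429*I*√7 ≈ -33891.0 + 1135.0*I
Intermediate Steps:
Y(V) = √(-3 + V)
(E(Y(-4)) - 79)*429 = (√(-3 - 4) - 79)*429 = (√(-7) - 79)*429 = (I*√7 - 79)*429 = (-79 + I*√7)*429 = -33891 + 429*I*√7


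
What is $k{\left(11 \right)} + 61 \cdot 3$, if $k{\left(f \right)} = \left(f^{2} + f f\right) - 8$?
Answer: $417$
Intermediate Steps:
$k{\left(f \right)} = -8 + 2 f^{2}$ ($k{\left(f \right)} = \left(f^{2} + f^{2}\right) - 8 = 2 f^{2} - 8 = -8 + 2 f^{2}$)
$k{\left(11 \right)} + 61 \cdot 3 = \left(-8 + 2 \cdot 11^{2}\right) + 61 \cdot 3 = \left(-8 + 2 \cdot 121\right) + 183 = \left(-8 + 242\right) + 183 = 234 + 183 = 417$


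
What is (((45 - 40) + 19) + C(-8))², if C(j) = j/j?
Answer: 625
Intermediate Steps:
C(j) = 1
(((45 - 40) + 19) + C(-8))² = (((45 - 40) + 19) + 1)² = ((5 + 19) + 1)² = (24 + 1)² = 25² = 625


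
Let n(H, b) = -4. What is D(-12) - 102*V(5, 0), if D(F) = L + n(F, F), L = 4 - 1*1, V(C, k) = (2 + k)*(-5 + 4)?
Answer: 203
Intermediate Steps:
V(C, k) = -2 - k (V(C, k) = (2 + k)*(-1) = -2 - k)
L = 3 (L = 4 - 1 = 3)
D(F) = -1 (D(F) = 3 - 4 = -1)
D(-12) - 102*V(5, 0) = -1 - 102*(-2 - 1*0) = -1 - 102*(-2 + 0) = -1 - 102*(-2) = -1 + 204 = 203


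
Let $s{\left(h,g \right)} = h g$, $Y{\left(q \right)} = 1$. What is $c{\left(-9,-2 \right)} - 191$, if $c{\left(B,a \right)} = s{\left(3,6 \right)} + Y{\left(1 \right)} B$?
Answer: $-182$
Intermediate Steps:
$s{\left(h,g \right)} = g h$
$c{\left(B,a \right)} = 18 + B$ ($c{\left(B,a \right)} = 6 \cdot 3 + 1 B = 18 + B$)
$c{\left(-9,-2 \right)} - 191 = \left(18 - 9\right) - 191 = 9 - 191 = -182$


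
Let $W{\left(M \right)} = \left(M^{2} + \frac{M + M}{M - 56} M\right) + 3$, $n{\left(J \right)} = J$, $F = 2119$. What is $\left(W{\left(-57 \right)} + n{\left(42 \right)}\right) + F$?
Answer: $\frac{605171}{113} \approx 5355.5$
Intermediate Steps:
$W{\left(M \right)} = 3 + M^{2} + \frac{2 M^{2}}{-56 + M}$ ($W{\left(M \right)} = \left(M^{2} + \frac{2 M}{-56 + M} M\right) + 3 = \left(M^{2} + \frac{2 M^{2}}{-56 + M}\right) + 3 = 3 + M^{2} + \frac{2 M^{2}}{-56 + M}$)
$\left(W{\left(-57 \right)} + n{\left(42 \right)}\right) + F = \left(\frac{-168 + \left(-57\right)^{3} - 54 \left(-57\right)^{2} + 3 \left(-57\right)}{-56 - 57} + 42\right) + 2119 = \left(\frac{-168 - 185193 - 175446 - 171}{-113} + 42\right) + 2119 = \left(- \frac{-168 - 185193 - 175446 - 171}{113} + 42\right) + 2119 = \left(\left(- \frac{1}{113}\right) \left(-360978\right) + 42\right) + 2119 = \left(\frac{360978}{113} + 42\right) + 2119 = \frac{365724}{113} + 2119 = \frac{605171}{113}$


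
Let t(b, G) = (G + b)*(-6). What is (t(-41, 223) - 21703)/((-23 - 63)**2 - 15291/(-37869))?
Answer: -57548257/18672961 ≈ -3.0819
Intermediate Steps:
t(b, G) = -6*G - 6*b
(t(-41, 223) - 21703)/((-23 - 63)**2 - 15291/(-37869)) = ((-6*223 - 6*(-41)) - 21703)/((-23 - 63)**2 - 15291/(-37869)) = ((-1338 + 246) - 21703)/((-86)**2 - 15291*(-1/37869)) = (-1092 - 21703)/(7396 + 5097/12623) = -22795/93364805/12623 = -22795*12623/93364805 = -57548257/18672961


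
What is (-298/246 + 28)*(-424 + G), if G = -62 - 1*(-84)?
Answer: -441530/41 ≈ -10769.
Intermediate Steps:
G = 22 (G = -62 + 84 = 22)
(-298/246 + 28)*(-424 + G) = (-298/246 + 28)*(-424 + 22) = (-298*1/246 + 28)*(-402) = (-149/123 + 28)*(-402) = (3295/123)*(-402) = -441530/41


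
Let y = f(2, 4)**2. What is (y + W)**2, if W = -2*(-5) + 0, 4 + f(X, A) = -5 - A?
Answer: 32041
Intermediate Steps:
f(X, A) = -9 - A (f(X, A) = -4 + (-5 - A) = -9 - A)
y = 169 (y = (-9 - 1*4)**2 = (-9 - 4)**2 = (-13)**2 = 169)
W = 10 (W = 10 + 0 = 10)
(y + W)**2 = (169 + 10)**2 = 179**2 = 32041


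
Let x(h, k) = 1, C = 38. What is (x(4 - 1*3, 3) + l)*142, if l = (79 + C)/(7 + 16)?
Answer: 19880/23 ≈ 864.35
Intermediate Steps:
l = 117/23 (l = (79 + 38)/(7 + 16) = 117/23 ≈ 5.0870)
(x(4 - 1*3, 3) + l)*142 = (1 + 117/23)*142 = (140/23)*142 = 19880/23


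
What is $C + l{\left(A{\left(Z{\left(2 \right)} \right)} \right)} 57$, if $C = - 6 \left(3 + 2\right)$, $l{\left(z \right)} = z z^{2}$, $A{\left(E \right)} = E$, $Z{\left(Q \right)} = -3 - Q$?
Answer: $-7155$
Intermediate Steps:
$l{\left(z \right)} = z^{3}$
$C = -30$ ($C = \left(-6\right) 5 = -30$)
$C + l{\left(A{\left(Z{\left(2 \right)} \right)} \right)} 57 = -30 + \left(-3 - 2\right)^{3} \cdot 57 = -30 + \left(-5\right)^{3} \cdot 57 = -30 - 7125 = -7155$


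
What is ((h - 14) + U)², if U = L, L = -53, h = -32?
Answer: 9801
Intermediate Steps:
U = -53
((h - 14) + U)² = ((-32 - 14) - 53)² = (-46 - 53)² = (-99)² = 9801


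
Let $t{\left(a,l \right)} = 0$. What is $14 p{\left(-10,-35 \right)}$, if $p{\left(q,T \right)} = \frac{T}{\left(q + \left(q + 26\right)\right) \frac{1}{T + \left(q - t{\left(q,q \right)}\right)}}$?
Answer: $3675$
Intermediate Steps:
$p{\left(q,T \right)} = \frac{T \left(T + q\right)}{26 + 2 q}$ ($p{\left(q,T \right)} = \frac{T}{\left(q + \left(q + 26\right)\right) \frac{1}{T + \left(q - 0\right)}} = \frac{T}{\left(q + \left(26 + q\right)\right) \frac{1}{T + \left(q + 0\right)}} = \frac{T}{\left(26 + 2 q\right) \frac{1}{T + q}} = \frac{T}{\frac{1}{T + q} \left(26 + 2 q\right)} = T \frac{T + q}{26 + 2 q} = \frac{T \left(T + q\right)}{26 + 2 q}$)
$14 p{\left(-10,-35 \right)} = 14 \cdot \frac{1}{2} \left(-35\right) \frac{1}{13 - 10} \left(-35 - 10\right) = 14 \cdot \frac{1}{2} \left(-35\right) \frac{1}{3} \left(-45\right) = 14 \cdot \frac{525}{2} = 3675$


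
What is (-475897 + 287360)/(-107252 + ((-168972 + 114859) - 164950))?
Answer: 188537/326315 ≈ 0.57778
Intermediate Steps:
(-475897 + 287360)/(-107252 + ((-168972 + 114859) - 164950)) = -188537/(-107252 + (-54113 - 164950)) = -188537/(-107252 - 219063) = -188537/(-326315) = -188537*(-1/326315) = 188537/326315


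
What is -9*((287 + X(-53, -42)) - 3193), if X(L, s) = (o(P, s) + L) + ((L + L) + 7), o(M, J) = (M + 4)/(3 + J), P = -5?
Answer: 357783/13 ≈ 27522.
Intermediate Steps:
o(M, J) = (4 + M)/(3 + J)
X(L, s) = 7 - 1/(3 + s) + 3*L (X(L, s) = ((4 - 5)/(3 + s) + L) + ((L + L) + 7) = (-1/(3 + s) + L) + (2*L + 7) = (-1/(3 + s) + L) + (7 + 2*L) = (L - 1/(3 + s)) + (7 + 2*L) = 7 - 1/(3 + s) + 3*L)
-9*((287 + X(-53, -42)) - 3193) = -9*((287 + (-1 + (3 - 42)*(7 + 3*(-53)))/(3 - 42)) - 3193) = -9*((287 + (-1 - 39*(7 - 159))/(-39)) - 3193) = -9*((287 - (-1 - 39*(-152))/39) - 3193) = -9*((287 - (-1 + 5928)/39) - 3193) = -9*((287 - 1/39*5927) - 3193) = -9*((287 - 5927/39) - 3193) = -9*(5266/39 - 3193) = -9*(-119261/39) = 357783/13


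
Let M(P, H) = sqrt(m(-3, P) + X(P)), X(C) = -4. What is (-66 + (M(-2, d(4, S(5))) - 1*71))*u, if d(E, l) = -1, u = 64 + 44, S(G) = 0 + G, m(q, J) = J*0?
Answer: -14796 + 216*I ≈ -14796.0 + 216.0*I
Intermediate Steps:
m(q, J) = 0
S(G) = G
u = 108
M(P, H) = 2*I (M(P, H) = sqrt(0 - 4) = sqrt(-4) = 2*I)
(-66 + (M(-2, d(4, S(5))) - 1*71))*u = (-66 + (2*I - 1*71))*108 = (-66 + (2*I - 71))*108 = (-66 + (-71 + 2*I))*108 = (-137 + 2*I)*108 = -14796 + 216*I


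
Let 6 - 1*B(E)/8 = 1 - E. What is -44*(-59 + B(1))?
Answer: 484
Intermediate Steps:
B(E) = 40 + 8*E (B(E) = 48 - 8*(1 - E) = 48 + (-8 + 8*E) = 40 + 8*E)
-44*(-59 + B(1)) = -44*(-59 + (40 + 8*1)) = -44*(-59 + (40 + 8)) = -44*(-59 + 48) = -44*(-11) = 484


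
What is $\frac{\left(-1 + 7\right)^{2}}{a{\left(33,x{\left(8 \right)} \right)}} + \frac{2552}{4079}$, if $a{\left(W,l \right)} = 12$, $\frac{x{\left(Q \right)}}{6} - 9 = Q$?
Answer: $\frac{14789}{4079} \approx 3.6256$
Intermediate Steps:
$x{\left(Q \right)} = 54 + 6 Q$
$\frac{\left(-1 + 7\right)^{2}}{a{\left(33,x{\left(8 \right)} \right)}} + \frac{2552}{4079} = \frac{\left(-1 + 7\right)^{2}}{12} + \frac{2552}{4079} = 6^{2} \cdot \frac{1}{12} + 2552 \cdot \frac{1}{4079} = 36 \cdot \frac{1}{12} + \frac{2552}{4079} = 3 + \frac{2552}{4079} = \frac{14789}{4079}$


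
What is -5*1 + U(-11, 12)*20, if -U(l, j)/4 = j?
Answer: -965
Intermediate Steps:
U(l, j) = -4*j
-5*1 + U(-11, 12)*20 = -5*1 - 4*12*20 = -5 - 48*20 = -5 - 960 = -965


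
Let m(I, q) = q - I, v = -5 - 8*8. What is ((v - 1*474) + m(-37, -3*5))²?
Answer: 271441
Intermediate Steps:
v = -69 (v = -5 - 64 = -69)
((v - 1*474) + m(-37, -3*5))² = ((-69 - 1*474) + (-3*5 - 1*(-37)))² = ((-69 - 474) + (-15 + 37))² = (-543 + 22)² = (-521)² = 271441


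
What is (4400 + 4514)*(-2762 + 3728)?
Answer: 8610924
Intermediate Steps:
(4400 + 4514)*(-2762 + 3728) = 8914*966 = 8610924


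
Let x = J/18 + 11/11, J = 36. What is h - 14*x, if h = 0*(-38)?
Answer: -42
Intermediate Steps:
x = 3 (x = 36/18 + 11/11 = 36*(1/18) + 11*(1/11) = 2 + 1 = 3)
h = 0
h - 14*x = 0 - 14*3 = 0 - 42 = -42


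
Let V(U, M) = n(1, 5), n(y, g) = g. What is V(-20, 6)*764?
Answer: 3820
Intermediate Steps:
V(U, M) = 5
V(-20, 6)*764 = 5*764 = 3820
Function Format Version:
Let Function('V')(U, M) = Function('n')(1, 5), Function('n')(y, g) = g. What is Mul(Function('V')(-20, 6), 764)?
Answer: 3820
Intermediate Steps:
Function('V')(U, M) = 5
Mul(Function('V')(-20, 6), 764) = Mul(5, 764) = 3820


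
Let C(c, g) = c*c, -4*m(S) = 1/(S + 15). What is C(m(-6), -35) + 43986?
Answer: 57005857/1296 ≈ 43986.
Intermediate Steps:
m(S) = -1/(4*(15 + S)) (m(S) = -1/(4*(S + 15)) = -1/(4*(15 + S)))
C(c, g) = c**2
C(m(-6), -35) + 43986 = (-1/(60 + 4*(-6)))**2 + 43986 = (-1/(60 - 24))**2 + 43986 = (-1/36)**2 + 43986 = 1/1296 + 43986 = 57005857/1296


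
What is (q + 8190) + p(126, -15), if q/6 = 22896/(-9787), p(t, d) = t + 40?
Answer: 81642796/9787 ≈ 8342.0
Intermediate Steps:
p(t, d) = 40 + t
q = -137376/9787 (q = 6*(22896/(-9787)) = 6*(22896*(-1/9787)) = 6*(-22896/9787) = -137376/9787 ≈ -14.037)
(q + 8190) + p(126, -15) = (-137376/9787 + 8190) + (40 + 126) = 80018154/9787 + 166 = 81642796/9787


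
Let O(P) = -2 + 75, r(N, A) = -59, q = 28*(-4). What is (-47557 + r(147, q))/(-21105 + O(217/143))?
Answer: 5952/2629 ≈ 2.2640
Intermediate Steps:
q = -112
O(P) = 73
(-47557 + r(147, q))/(-21105 + O(217/143)) = (-47557 - 59)/(-21105 + 73) = -47616/(-21032) = -47616*(-1/21032) = 5952/2629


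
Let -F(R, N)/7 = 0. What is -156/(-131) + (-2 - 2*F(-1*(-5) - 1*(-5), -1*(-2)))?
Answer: -106/131 ≈ -0.80916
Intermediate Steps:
F(R, N) = 0 (F(R, N) = -7*0 = 0)
-156/(-131) + (-2 - 2*F(-1*(-5) - 1*(-5), -1*(-2))) = -156/(-131) + (-2 - 2*0) = -156*(-1/131) + (-2 + 0) = 156/131 - 2 = -106/131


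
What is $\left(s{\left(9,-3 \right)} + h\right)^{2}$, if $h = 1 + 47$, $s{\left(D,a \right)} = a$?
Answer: $2025$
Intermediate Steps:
$h = 48$
$\left(s{\left(9,-3 \right)} + h\right)^{2} = \left(-3 + 48\right)^{2} = 45^{2} = 2025$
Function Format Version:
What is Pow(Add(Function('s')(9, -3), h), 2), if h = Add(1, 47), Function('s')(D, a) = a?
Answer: 2025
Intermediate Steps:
h = 48
Pow(Add(Function('s')(9, -3), h), 2) = Pow(Add(-3, 48), 2) = Pow(45, 2) = 2025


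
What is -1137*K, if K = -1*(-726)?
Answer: -825462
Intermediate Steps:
K = 726
-1137*K = -1137*726 = -825462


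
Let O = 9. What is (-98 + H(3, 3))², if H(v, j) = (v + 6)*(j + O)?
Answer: 100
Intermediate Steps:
H(v, j) = (6 + v)*(9 + j) (H(v, j) = (v + 6)*(j + 9) = (6 + v)*(9 + j))
(-98 + H(3, 3))² = (-98 + (54 + 6*3 + 9*3 + 3*3))² = (-98 + (54 + 18 + 27 + 9))² = (-98 + 108)² = 10² = 100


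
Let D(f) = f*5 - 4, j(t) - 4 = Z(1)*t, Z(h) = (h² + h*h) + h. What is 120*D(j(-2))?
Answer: -1680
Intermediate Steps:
Z(h) = h + 2*h² (Z(h) = (h² + h²) + h = 2*h² + h = h + 2*h²)
j(t) = 4 + 3*t (j(t) = 4 + (1*(1 + 2*1))*t = 4 + (1*(1 + 2))*t = 4 + (1*3)*t = 4 + 3*t)
D(f) = -4 + 5*f (D(f) = 5*f - 4 = -4 + 5*f)
120*D(j(-2)) = 120*(-4 + 5*(4 + 3*(-2))) = 120*(-4 + 5*(4 - 6)) = 120*(-4 + 5*(-2)) = 120*(-4 - 10) = 120*(-14) = -1680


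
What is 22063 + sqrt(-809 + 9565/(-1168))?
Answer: 22063 + 3*I*sqrt(7741869)/292 ≈ 22063.0 + 28.587*I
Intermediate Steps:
22063 + sqrt(-809 + 9565/(-1168)) = 22063 + sqrt(-809 + 9565*(-1/1168)) = 22063 + sqrt(-809 - 9565/1168) = 22063 + sqrt(-954477/1168) = 22063 + 3*I*sqrt(7741869)/292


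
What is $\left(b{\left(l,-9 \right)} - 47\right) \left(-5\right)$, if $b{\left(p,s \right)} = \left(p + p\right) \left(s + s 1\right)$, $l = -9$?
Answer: $-1385$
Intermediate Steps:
$b{\left(p,s \right)} = 4 p s$ ($b{\left(p,s \right)} = 2 p \left(s + s\right) = 2 p 2 s = 4 p s$)
$\left(b{\left(l,-9 \right)} - 47\right) \left(-5\right) = \left(4 \left(-9\right) \left(-9\right) - 47\right) \left(-5\right) = \left(324 - 47\right) \left(-5\right) = 277 \left(-5\right) = -1385$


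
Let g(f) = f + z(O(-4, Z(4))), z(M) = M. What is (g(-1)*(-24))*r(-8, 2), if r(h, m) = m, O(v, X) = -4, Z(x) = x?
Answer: 240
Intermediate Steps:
g(f) = -4 + f (g(f) = f - 4 = -4 + f)
(g(-1)*(-24))*r(-8, 2) = ((-4 - 1)*(-24))*2 = -5*(-24)*2 = 120*2 = 240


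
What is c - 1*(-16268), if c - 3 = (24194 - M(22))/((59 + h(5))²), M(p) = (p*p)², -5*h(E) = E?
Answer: 27262791/1682 ≈ 16209.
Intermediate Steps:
h(E) = -E/5
M(p) = p⁴ (M(p) = (p²)² = p⁴)
c = -99985/1682 (c = 3 + (24194 - 1*22⁴)/((59 - ⅕*5)²) = 3 + (24194 - 1*234256)/((59 - 1)²) = 3 + (24194 - 234256)/(58²) = 3 - 210062/3364 = 3 - 210062*1/3364 = 3 - 105031/1682 = -99985/1682 ≈ -59.444)
c - 1*(-16268) = -99985/1682 - 1*(-16268) = -99985/1682 + 16268 = 27262791/1682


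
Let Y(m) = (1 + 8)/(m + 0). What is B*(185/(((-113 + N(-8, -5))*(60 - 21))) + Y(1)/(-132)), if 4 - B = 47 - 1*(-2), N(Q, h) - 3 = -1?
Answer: 2855/572 ≈ 4.9913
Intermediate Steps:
N(Q, h) = 2 (N(Q, h) = 3 - 1 = 2)
B = -45 (B = 4 - (47 - 1*(-2)) = 4 - (47 + 2) = 4 - 1*49 = 4 - 49 = -45)
Y(m) = 9/m
B*(185/(((-113 + N(-8, -5))*(60 - 21))) + Y(1)/(-132)) = -45*(185/(((-113 + 2)*(60 - 21))) + (9/1)/(-132)) = -45*(185/((-111*39)) + (9*1)*(-1/132)) = -45*(185/(-4329) + 9*(-1/132)) = -45*(185*(-1/4329) - 3/44) = -45*(-5/117 - 3/44) = -45*(-571/5148) = 2855/572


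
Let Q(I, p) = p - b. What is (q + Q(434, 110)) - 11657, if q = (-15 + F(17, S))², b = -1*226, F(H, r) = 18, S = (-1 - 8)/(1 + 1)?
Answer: -11312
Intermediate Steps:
S = -9/2 ≈ -4.5000
b = -226
Q(I, p) = 226 + p (Q(I, p) = p - 1*(-226) = p + 226 = 226 + p)
q = 9 (q = (-15 + 18)² = 3² = 9)
(q + Q(434, 110)) - 11657 = (9 + (226 + 110)) - 11657 = (9 + 336) - 11657 = 345 - 11657 = -11312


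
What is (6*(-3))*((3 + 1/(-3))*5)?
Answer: -240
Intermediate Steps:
(6*(-3))*((3 + 1/(-3))*5) = -18*(3 - 1/3)*5 = -48*5 = -18*40/3 = -240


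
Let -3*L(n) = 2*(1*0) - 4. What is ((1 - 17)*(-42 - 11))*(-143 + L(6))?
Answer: -360400/3 ≈ -1.2013e+5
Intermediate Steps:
L(n) = 4/3 (L(n) = -(2*(1*0) - 4)/3 = -(2*0 - 4)/3 = -(0 - 4)/3 = -1/3*(-4) = 4/3)
((1 - 17)*(-42 - 11))*(-143 + L(6)) = ((1 - 17)*(-42 - 11))*(-143 + 4/3) = -16*(-53)*(-425/3) = 848*(-425/3) = -360400/3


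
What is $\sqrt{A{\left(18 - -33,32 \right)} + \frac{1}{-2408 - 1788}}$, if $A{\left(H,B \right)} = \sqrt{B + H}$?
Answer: $\frac{\sqrt{-1049 + 4401604 \sqrt{83}}}{2098} \approx 3.0183$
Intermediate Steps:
$\sqrt{A{\left(18 - -33,32 \right)} + \frac{1}{-2408 - 1788}} = \sqrt{\sqrt{32 + \left(18 - -33\right)} + \frac{1}{-2408 - 1788}} = \sqrt{\sqrt{32 + \left(18 + 33\right)} + \frac{1}{-4196}} = \sqrt{\sqrt{32 + 51} - \frac{1}{4196}} = \sqrt{\sqrt{83} - \frac{1}{4196}} = \sqrt{- \frac{1}{4196} + \sqrt{83}}$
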